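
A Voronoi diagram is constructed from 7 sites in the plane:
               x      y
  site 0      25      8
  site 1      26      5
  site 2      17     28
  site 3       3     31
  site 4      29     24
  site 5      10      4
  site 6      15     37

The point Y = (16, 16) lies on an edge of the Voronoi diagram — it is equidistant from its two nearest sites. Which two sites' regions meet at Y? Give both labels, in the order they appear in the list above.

Squared distances from Y to each site:
d²(Y, site 0) = (16−25)² + (16−8)² = 81 + 64 = 145
d²(Y, site 1) = (16−26)² + (16−5)² = 100 + 121 = 221
d²(Y, site 2) = (16−17)² + (16−28)² = 1 + 144 = 145
d²(Y, site 3) = (16−3)² + (16−31)² = 169 + 225 = 394
d²(Y, site 4) = (16−29)² + (16−24)² = 169 + 64 = 233
d²(Y, site 5) = (16−10)² + (16−4)² = 36 + 144 = 180
d²(Y, site 6) = (16−15)² + (16−37)² = 1 + 441 = 442
Y is equidistant from site 0 and site 2 (both at squared distance 145), and every other site is strictly farther — so Y lies on the site 0–site 2 Voronoi edge.

site 0 and site 2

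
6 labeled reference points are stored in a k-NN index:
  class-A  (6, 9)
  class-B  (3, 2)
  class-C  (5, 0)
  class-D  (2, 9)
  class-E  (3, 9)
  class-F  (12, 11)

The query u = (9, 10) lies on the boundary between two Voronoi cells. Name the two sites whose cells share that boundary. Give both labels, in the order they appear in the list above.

Squared distances from u to each site:
d²(u, class-A) = (9−6)² + (10−9)² = 9 + 1 = 10
d²(u, class-B) = (9−3)² + (10−2)² = 36 + 64 = 100
d²(u, class-C) = (9−5)² + (10−0)² = 16 + 100 = 116
d²(u, class-D) = (9−2)² + (10−9)² = 49 + 1 = 50
d²(u, class-E) = (9−3)² + (10−9)² = 36 + 1 = 37
d²(u, class-F) = (9−12)² + (10−11)² = 9 + 1 = 10
u is equidistant from class-A and class-F (both at squared distance 10), and every other site is strictly farther — so u lies on the class-A–class-F Voronoi edge.

class-A and class-F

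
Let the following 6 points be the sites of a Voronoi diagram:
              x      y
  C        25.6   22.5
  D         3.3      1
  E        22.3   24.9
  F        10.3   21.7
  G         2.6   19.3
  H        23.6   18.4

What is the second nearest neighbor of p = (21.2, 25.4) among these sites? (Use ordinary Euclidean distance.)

C

Since √ is increasing, it suffices to compare squared distances:
|pC|² = (21.2−25.6)² + (25.4−22.5)² = 19.36 + 8.41 = 27.77
|pD|² = (21.2−3.3)² + (25.4−1)² = 320.41 + 595.36 = 915.77
|pE|² = (21.2−22.3)² + (25.4−24.9)² = 1.21 + 0.25 = 1.46
|pF|² = (21.2−10.3)² + (25.4−21.7)² = 118.81 + 13.69 = 132.5
|pG|² = (21.2−2.6)² + (25.4−19.3)² = 345.96 + 37.21 = 383.17
|pH|² = (21.2−23.6)² + (25.4−18.4)² = 5.76 + 49 = 54.76
Sorted ascending: E, C, H, … — the second-nearest is C.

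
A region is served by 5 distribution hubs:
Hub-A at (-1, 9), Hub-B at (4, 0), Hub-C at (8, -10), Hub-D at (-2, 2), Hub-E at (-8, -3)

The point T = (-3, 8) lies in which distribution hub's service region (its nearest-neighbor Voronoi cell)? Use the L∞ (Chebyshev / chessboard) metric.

Hub-A

d(T, Hub-A) = max(2, 1) = 2
d(T, Hub-B) = max(7, 8) = 8
d(T, Hub-C) = max(11, 18) = 18
d(T, Hub-D) = max(1, 6) = 6
d(T, Hub-E) = max(5, 11) = 11
The smallest is to Hub-A, so T lies in the Voronoi region of Hub-A.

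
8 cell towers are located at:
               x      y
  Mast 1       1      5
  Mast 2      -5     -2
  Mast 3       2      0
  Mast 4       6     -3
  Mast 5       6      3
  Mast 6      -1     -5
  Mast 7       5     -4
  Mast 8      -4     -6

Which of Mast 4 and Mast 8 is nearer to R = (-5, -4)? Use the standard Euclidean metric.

Mast 8

Compare squared distances:
d²(R, Mast 4) = (-5−6)² + (-4−(-3))² = 121 + 1 = 122
d²(R, Mast 8) = (-5−(-4))² + (-4−(-6))² = 1 + 4 = 5
122 > 5, so Mast 8 is closer.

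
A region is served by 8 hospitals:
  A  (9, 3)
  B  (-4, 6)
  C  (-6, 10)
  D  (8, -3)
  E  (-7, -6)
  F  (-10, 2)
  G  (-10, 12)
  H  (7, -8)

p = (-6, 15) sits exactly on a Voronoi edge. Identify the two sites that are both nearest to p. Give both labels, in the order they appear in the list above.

C and G

Squared distances from p to each site:
|pA|² = 225 + 144 = 369
|pB|² = 4 + 81 = 85
|pC|² = 0 + 25 = 25
|pD|² = 196 + 324 = 520
|pE|² = 1 + 441 = 442
|pF|² = 16 + 169 = 185
|pG|² = 16 + 9 = 25
|pH|² = 169 + 529 = 698
p is equidistant from C and G (both at squared distance 25), and every other site is strictly farther — so p lies on the C–G Voronoi edge.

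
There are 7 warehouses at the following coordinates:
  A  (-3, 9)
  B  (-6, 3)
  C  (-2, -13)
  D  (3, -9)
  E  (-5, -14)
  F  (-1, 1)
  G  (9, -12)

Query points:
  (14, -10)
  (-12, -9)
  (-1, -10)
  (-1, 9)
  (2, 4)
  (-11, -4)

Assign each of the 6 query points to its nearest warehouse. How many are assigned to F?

(14, -10) — d² to each: A:650, B:569, C:265, D:122, E:377, F:346, G:29 → nearest is G
(-12, -9) — d² to each: A:405, B:180, C:116, D:225, E:74, F:221, G:450 → nearest is E
(-1, -10) — d² to each: A:365, B:194, C:10, D:17, E:32, F:121, G:104 → nearest is C
(-1, 9) — d² to each: A:4, B:61, C:485, D:340, E:545, F:64, G:541 → nearest is A
(2, 4) — d² to each: A:50, B:65, C:305, D:170, E:373, F:18, G:305 → nearest is F
(-11, -4) — d² to each: A:233, B:74, C:162, D:221, E:136, F:125, G:464 → nearest is B
1 of the 6 points has F as nearest.

1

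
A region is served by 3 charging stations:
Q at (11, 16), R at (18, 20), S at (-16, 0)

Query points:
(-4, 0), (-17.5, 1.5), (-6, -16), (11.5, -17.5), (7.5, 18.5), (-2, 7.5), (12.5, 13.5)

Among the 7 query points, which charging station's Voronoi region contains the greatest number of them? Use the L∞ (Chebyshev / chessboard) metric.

(-4, 0) — d to each: Q:16, R:22, S:12 → nearest is S
(-17.5, 1.5) — d to each: Q:28.5, R:35.5, S:1.5 → nearest is S
(-6, -16) — d to each: Q:32, R:36, S:16 → nearest is S
(11.5, -17.5) — d to each: Q:33.5, R:37.5, S:27.5 → nearest is S
(7.5, 18.5) — d to each: Q:3.5, R:10.5, S:23.5 → nearest is Q
(-2, 7.5) — d to each: Q:13, R:20, S:14 → nearest is Q
(12.5, 13.5) — d to each: Q:2.5, R:6.5, S:28.5 → nearest is Q
Tally — Q:3, S:4. S captures the most (4).

S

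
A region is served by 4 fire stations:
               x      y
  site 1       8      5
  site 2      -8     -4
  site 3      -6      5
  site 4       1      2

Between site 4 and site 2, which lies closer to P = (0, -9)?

site 2

Compare squared distances:
d²(P, site 4) = (0−1)² + (-9−2)² = 1 + 121 = 122
d²(P, site 2) = (0−(-8))² + (-9−(-4))² = 64 + 25 = 89
122 > 89, so site 2 is closer.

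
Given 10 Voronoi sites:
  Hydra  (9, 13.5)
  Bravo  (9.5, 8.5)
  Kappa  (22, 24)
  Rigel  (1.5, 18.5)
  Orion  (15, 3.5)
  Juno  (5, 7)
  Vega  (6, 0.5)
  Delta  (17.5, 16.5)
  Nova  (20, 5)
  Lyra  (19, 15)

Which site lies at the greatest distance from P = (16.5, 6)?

Compare squared distances (the ordering matches that of the actual distances):
d²(P, Hydra) = (16.5−9)² + (6−13.5)² = 56.25 + 56.25 = 112.5
d²(P, Bravo) = (16.5−9.5)² + (6−8.5)² = 49 + 6.25 = 55.25
d²(P, Kappa) = (16.5−22)² + (6−24)² = 30.25 + 324 = 354.25
d²(P, Rigel) = (16.5−1.5)² + (6−18.5)² = 225 + 156.25 = 381.25
d²(P, Orion) = (16.5−15)² + (6−3.5)² = 2.25 + 6.25 = 8.5
d²(P, Juno) = (16.5−5)² + (6−7)² = 132.25 + 1 = 133.25
d²(P, Vega) = (16.5−6)² + (6−0.5)² = 110.25 + 30.25 = 140.5
d²(P, Delta) = (16.5−17.5)² + (6−16.5)² = 1 + 110.25 = 111.25
d²(P, Nova) = (16.5−20)² + (6−5)² = 12.25 + 1 = 13.25
d²(P, Lyra) = (16.5−19)² + (6−15)² = 6.25 + 81 = 87.25
The largest is to Rigel.

Rigel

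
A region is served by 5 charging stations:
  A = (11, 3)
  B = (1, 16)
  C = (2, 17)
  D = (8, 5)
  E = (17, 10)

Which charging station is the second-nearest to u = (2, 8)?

B

Compare squared distances (the ordering matches that of the actual distances):
|uA|² = (2−11)² + (8−3)² = 81 + 25 = 106
|uB|² = (2−1)² + (8−16)² = 1 + 64 = 65
|uC|² = (2−2)² + (8−17)² = 0 + 81 = 81
|uD|² = (2−8)² + (8−5)² = 36 + 9 = 45
|uE|² = (2−17)² + (8−10)² = 225 + 4 = 229
Sorted ascending: D, B, C, … — the second-nearest is B.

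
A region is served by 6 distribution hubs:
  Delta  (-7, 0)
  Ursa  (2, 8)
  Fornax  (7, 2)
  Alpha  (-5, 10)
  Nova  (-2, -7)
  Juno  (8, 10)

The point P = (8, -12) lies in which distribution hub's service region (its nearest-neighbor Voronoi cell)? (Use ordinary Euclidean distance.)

Nova

Compare squared distances (the ordering matches that of the actual distances):
d²(P, Delta) = (8−(-7))² + (-12−0)² = 225 + 144 = 369
d²(P, Ursa) = (8−2)² + (-12−8)² = 36 + 400 = 436
d²(P, Fornax) = (8−7)² + (-12−2)² = 1 + 196 = 197
d²(P, Alpha) = (8−(-5))² + (-12−10)² = 169 + 484 = 653
d²(P, Nova) = (8−(-2))² + (-12−(-7))² = 100 + 25 = 125
d²(P, Juno) = (8−8)² + (-12−10)² = 0 + 484 = 484
Nova is nearest.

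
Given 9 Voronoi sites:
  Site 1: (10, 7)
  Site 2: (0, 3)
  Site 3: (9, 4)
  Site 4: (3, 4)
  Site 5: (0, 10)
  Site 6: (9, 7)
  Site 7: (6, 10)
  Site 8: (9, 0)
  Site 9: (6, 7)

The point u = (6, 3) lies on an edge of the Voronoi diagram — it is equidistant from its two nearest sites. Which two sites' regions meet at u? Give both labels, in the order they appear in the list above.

Site 3 and Site 4

Squared distances from u to each site:
d²(u, Site 1) = 16 + 16 = 32
d²(u, Site 2) = 36 + 0 = 36
d²(u, Site 3) = 9 + 1 = 10
d²(u, Site 4) = 9 + 1 = 10
d²(u, Site 5) = 36 + 49 = 85
d²(u, Site 6) = 9 + 16 = 25
d²(u, Site 7) = 0 + 49 = 49
d²(u, Site 8) = 9 + 9 = 18
d²(u, Site 9) = 0 + 16 = 16
u is equidistant from Site 3 and Site 4 (both at squared distance 10), and every other site is strictly farther — so u lies on the Site 3–Site 4 Voronoi edge.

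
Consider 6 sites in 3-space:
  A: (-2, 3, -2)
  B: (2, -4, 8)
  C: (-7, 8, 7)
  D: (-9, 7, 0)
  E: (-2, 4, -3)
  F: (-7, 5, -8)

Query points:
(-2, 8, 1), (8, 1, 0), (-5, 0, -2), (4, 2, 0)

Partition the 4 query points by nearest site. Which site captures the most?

A

(-2, 8, 1) — d² to each: A:34, B:209, C:61, D:51, E:32, F:115 → nearest is E
(8, 1, 0) — d² to each: A:108, B:125, C:323, D:325, E:118, F:305 → nearest is A
(-5, 0, -2) — d² to each: A:18, B:165, C:149, D:69, E:26, F:65 → nearest is A
(4, 2, 0) — d² to each: A:41, B:104, C:206, D:194, E:49, F:194 → nearest is A
Tally — A:3, E:1. A captures the most (3).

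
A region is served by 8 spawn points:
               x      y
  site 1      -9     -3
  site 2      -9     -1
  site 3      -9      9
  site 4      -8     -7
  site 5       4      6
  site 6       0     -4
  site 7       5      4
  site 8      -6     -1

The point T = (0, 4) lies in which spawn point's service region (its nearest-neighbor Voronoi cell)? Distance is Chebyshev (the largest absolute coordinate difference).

site 5

d(T, site 1) = max(9, 7) = 9
d(T, site 2) = max(9, 5) = 9
d(T, site 3) = max(9, 5) = 9
d(T, site 4) = max(8, 11) = 11
d(T, site 5) = max(4, 2) = 4
d(T, site 6) = max(0, 8) = 8
d(T, site 7) = max(5, 0) = 5
d(T, site 8) = max(6, 5) = 6
The smallest is to site 5, so T lies in the Voronoi region of site 5.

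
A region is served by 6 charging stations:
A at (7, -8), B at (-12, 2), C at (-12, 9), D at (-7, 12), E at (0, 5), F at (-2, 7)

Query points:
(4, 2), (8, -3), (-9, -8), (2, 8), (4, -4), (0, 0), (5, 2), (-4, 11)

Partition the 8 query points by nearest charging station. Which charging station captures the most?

E

(4, 2) — d² to each: A:109, B:256, C:305, D:221, E:25, F:61 → nearest is E
(8, -3) — d² to each: A:26, B:425, C:544, D:450, E:128, F:200 → nearest is A
(-9, -8) — d² to each: A:256, B:109, C:298, D:404, E:250, F:274 → nearest is B
(2, 8) — d² to each: A:281, B:232, C:197, D:97, E:13, F:17 → nearest is E
(4, -4) — d² to each: A:25, B:292, C:425, D:377, E:97, F:157 → nearest is A
(0, 0) — d² to each: A:113, B:148, C:225, D:193, E:25, F:53 → nearest is E
(5, 2) — d² to each: A:104, B:289, C:338, D:244, E:34, F:74 → nearest is E
(-4, 11) — d² to each: A:482, B:145, C:68, D:10, E:52, F:20 → nearest is D
Tally — A:2, B:1, D:1, E:4. E captures the most (4).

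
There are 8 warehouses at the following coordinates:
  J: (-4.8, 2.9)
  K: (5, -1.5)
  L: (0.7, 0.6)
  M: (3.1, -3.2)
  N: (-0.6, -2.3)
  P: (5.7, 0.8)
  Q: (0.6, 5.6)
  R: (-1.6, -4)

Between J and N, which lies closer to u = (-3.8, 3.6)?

Compare squared distances:
|uJ|² = (-3.8−(-4.8))² + (3.6−2.9)² = 1 + 0.49 = 1.49
|uN|² = (-3.8−(-0.6))² + (3.6−(-2.3))² = 10.24 + 34.81 = 45.05
1.49 < 45.05, so J is closer.

J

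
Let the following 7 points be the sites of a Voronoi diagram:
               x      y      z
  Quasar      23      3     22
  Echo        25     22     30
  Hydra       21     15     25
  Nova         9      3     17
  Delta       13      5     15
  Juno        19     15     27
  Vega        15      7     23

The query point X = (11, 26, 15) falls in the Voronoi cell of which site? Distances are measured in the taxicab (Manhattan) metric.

Delta

d(X, Quasar) = |11−23| + |26−3| + |15−22| = 12 + 23 + 7 = 42
d(X, Echo) = |11−25| + |26−22| + |15−30| = 14 + 4 + 15 = 33
d(X, Hydra) = |11−21| + |26−15| + |15−25| = 10 + 11 + 10 = 31
d(X, Nova) = |11−9| + |26−3| + |15−17| = 2 + 23 + 2 = 27
d(X, Delta) = |11−13| + |26−5| + |15−15| = 2 + 21 + 0 = 23
d(X, Juno) = |11−19| + |26−15| + |15−27| = 8 + 11 + 12 = 31
d(X, Vega) = |11−15| + |26−7| + |15−23| = 4 + 19 + 8 = 31
The smallest is to Delta, so X lies in the Voronoi region of Delta.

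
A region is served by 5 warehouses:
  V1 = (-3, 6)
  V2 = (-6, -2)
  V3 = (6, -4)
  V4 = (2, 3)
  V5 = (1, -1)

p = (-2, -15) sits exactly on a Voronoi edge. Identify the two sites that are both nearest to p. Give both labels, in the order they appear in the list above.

Squared distances from p to each site:
|pV1|² = 1 + 441 = 442
|pV2|² = 16 + 169 = 185
|pV3|² = 64 + 121 = 185
|pV4|² = 16 + 324 = 340
|pV5|² = 9 + 196 = 205
p is equidistant from V2 and V3 (both at squared distance 185), and every other site is strictly farther — so p lies on the V2–V3 Voronoi edge.

V2 and V3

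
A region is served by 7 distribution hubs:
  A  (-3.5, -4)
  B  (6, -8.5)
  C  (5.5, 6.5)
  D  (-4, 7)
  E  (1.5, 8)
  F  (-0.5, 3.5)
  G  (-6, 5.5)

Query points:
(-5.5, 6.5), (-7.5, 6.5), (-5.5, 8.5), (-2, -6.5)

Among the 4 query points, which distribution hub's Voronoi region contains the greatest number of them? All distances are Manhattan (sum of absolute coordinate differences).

(-5.5, 6.5) — d to each: A:12.5, B:26.5, C:11, D:2, E:8.5, F:8, G:1.5 → nearest is G
(-7.5, 6.5) — d to each: A:14.5, B:28.5, C:13, D:4, E:10.5, F:10, G:2.5 → nearest is G
(-5.5, 8.5) — d to each: A:14.5, B:28.5, C:13, D:3, E:7.5, F:10, G:3.5 → nearest is D
(-2, -6.5) — d to each: A:4, B:10, C:20.5, D:15.5, E:18, F:11.5, G:16 → nearest is A
Tally — A:1, D:1, G:2. G captures the most (2).

G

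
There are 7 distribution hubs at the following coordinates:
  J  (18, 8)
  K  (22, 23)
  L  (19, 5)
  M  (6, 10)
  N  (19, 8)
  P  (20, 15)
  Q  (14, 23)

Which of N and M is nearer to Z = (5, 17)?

Compare squared distances:
|ZN|² = (5−19)² + (17−8)² = 196 + 81 = 277
|ZM|² = (5−6)² + (17−10)² = 1 + 49 = 50
277 > 50, so M is closer.

M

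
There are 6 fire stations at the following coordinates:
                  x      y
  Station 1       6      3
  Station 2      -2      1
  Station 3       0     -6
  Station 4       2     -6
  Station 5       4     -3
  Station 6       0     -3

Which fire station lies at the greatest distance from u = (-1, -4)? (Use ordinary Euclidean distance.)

Compare squared distances (the ordering matches that of the actual distances):
d²(u, Station 1) = (-1−6)² + (-4−3)² = 49 + 49 = 98
d²(u, Station 2) = (-1−(-2))² + (-4−1)² = 1 + 25 = 26
d²(u, Station 3) = (-1−0)² + (-4−(-6))² = 1 + 4 = 5
d²(u, Station 4) = (-1−2)² + (-4−(-6))² = 9 + 4 = 13
d²(u, Station 5) = (-1−4)² + (-4−(-3))² = 25 + 1 = 26
d²(u, Station 6) = (-1−0)² + (-4−(-3))² = 1 + 1 = 2
The largest is to Station 1.

Station 1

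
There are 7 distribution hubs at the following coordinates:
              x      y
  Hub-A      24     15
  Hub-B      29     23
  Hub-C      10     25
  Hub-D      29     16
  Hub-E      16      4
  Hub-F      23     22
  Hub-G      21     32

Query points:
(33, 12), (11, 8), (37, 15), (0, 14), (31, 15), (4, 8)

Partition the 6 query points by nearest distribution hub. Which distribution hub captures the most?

(33, 12) — d² to each: Hub-A:90, Hub-B:137, Hub-C:698, Hub-D:32, Hub-E:353, Hub-F:200, Hub-G:544 → nearest is Hub-D
(11, 8) — d² to each: Hub-A:218, Hub-B:549, Hub-C:290, Hub-D:388, Hub-E:41, Hub-F:340, Hub-G:676 → nearest is Hub-E
(37, 15) — d² to each: Hub-A:169, Hub-B:128, Hub-C:829, Hub-D:65, Hub-E:562, Hub-F:245, Hub-G:545 → nearest is Hub-D
(0, 14) — d² to each: Hub-A:577, Hub-B:922, Hub-C:221, Hub-D:845, Hub-E:356, Hub-F:593, Hub-G:765 → nearest is Hub-C
(31, 15) — d² to each: Hub-A:49, Hub-B:68, Hub-C:541, Hub-D:5, Hub-E:346, Hub-F:113, Hub-G:389 → nearest is Hub-D
(4, 8) — d² to each: Hub-A:449, Hub-B:850, Hub-C:325, Hub-D:689, Hub-E:160, Hub-F:557, Hub-G:865 → nearest is Hub-E
Tally — Hub-C:1, Hub-D:3, Hub-E:2. Hub-D captures the most (3).

Hub-D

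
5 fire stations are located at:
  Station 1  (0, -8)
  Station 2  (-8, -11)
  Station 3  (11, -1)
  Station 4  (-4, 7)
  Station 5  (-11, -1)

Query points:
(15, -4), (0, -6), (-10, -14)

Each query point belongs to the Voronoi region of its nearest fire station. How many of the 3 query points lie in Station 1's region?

1

(15, -4) — d² to each: Station 1:241, Station 2:578, Station 3:25, Station 4:482, Station 5:685 → nearest is Station 3
(0, -6) — d² to each: Station 1:4, Station 2:89, Station 3:146, Station 4:185, Station 5:146 → nearest is Station 1
(-10, -14) — d² to each: Station 1:136, Station 2:13, Station 3:610, Station 4:477, Station 5:170 → nearest is Station 2
1 of the 3 points has Station 1 as nearest.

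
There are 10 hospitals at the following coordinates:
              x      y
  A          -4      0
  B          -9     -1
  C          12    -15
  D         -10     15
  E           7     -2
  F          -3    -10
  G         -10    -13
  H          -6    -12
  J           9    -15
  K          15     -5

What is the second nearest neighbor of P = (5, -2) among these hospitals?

A

Since √ is increasing, it suffices to compare squared distances:
|PA|² = (5−(-4))² + (-2−0)² = 81 + 4 = 85
|PB|² = (5−(-9))² + (-2−(-1))² = 196 + 1 = 197
|PC|² = (5−12)² + (-2−(-15))² = 49 + 169 = 218
|PD|² = (5−(-10))² + (-2−15)² = 225 + 289 = 514
|PE|² = (5−7)² + (-2−(-2))² = 4 + 0 = 4
|PF|² = (5−(-3))² + (-2−(-10))² = 64 + 64 = 128
|PG|² = (5−(-10))² + (-2−(-13))² = 225 + 121 = 346
|PH|² = (5−(-6))² + (-2−(-12))² = 121 + 100 = 221
|PJ|² = (5−9)² + (-2−(-15))² = 16 + 169 = 185
|PK|² = (5−15)² + (-2−(-5))² = 100 + 9 = 109
Sorted ascending: E, A, K, … — the second-nearest is A.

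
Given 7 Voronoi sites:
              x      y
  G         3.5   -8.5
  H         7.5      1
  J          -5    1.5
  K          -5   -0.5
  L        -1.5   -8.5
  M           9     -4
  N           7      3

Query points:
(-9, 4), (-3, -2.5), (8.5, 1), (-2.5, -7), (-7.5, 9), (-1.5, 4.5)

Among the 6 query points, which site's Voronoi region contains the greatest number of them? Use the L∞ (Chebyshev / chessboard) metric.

J

(-9, 4) — d to each: G:12.5, H:16.5, J:4, K:4.5, L:12.5, M:18, N:16 → nearest is J
(-3, -2.5) — d to each: G:6.5, H:10.5, J:4, K:2, L:6, M:12, N:10 → nearest is K
(8.5, 1) — d to each: G:9.5, H:1, J:13.5, K:13.5, L:10, M:5, N:2 → nearest is H
(-2.5, -7) — d to each: G:6, H:10, J:8.5, K:6.5, L:1.5, M:11.5, N:10 → nearest is L
(-7.5, 9) — d to each: G:17.5, H:15, J:7.5, K:9.5, L:17.5, M:16.5, N:14.5 → nearest is J
(-1.5, 4.5) — d to each: G:13, H:9, J:3.5, K:5, L:13, M:10.5, N:8.5 → nearest is J
Tally — H:1, J:3, K:1, L:1. J captures the most (3).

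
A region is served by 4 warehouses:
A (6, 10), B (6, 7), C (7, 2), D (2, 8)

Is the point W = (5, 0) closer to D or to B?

Compare squared distances:
|WD|² = (5−2)² + (0−8)² = 9 + 64 = 73
|WB|² = (5−6)² + (0−7)² = 1 + 49 = 50
73 > 50, so B is closer.

B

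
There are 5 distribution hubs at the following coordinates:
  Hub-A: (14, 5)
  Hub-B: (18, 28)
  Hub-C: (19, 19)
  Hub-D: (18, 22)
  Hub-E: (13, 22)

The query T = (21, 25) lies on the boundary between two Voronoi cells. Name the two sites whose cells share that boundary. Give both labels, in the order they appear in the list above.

Squared distances from T to each site:
d²(T, Hub-A) = (21−14)² + (25−5)² = 49 + 400 = 449
d²(T, Hub-B) = (21−18)² + (25−28)² = 9 + 9 = 18
d²(T, Hub-C) = (21−19)² + (25−19)² = 4 + 36 = 40
d²(T, Hub-D) = (21−18)² + (25−22)² = 9 + 9 = 18
d²(T, Hub-E) = (21−13)² + (25−22)² = 64 + 9 = 73
T is equidistant from Hub-B and Hub-D (both at squared distance 18), and every other site is strictly farther — so T lies on the Hub-B–Hub-D Voronoi edge.

Hub-B and Hub-D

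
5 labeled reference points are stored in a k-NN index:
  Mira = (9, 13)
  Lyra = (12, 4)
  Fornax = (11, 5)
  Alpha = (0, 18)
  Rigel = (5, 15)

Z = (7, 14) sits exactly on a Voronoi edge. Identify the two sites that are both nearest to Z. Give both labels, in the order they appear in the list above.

Squared distances from Z to each site:
d²(Z, Mira) = (7−9)² + (14−13)² = 4 + 1 = 5
d²(Z, Lyra) = (7−12)² + (14−4)² = 25 + 100 = 125
d²(Z, Fornax) = (7−11)² + (14−5)² = 16 + 81 = 97
d²(Z, Alpha) = (7−0)² + (14−18)² = 49 + 16 = 65
d²(Z, Rigel) = (7−5)² + (14−15)² = 4 + 1 = 5
Z is equidistant from Mira and Rigel (both at squared distance 5), and every other site is strictly farther — so Z lies on the Mira–Rigel Voronoi edge.

Mira and Rigel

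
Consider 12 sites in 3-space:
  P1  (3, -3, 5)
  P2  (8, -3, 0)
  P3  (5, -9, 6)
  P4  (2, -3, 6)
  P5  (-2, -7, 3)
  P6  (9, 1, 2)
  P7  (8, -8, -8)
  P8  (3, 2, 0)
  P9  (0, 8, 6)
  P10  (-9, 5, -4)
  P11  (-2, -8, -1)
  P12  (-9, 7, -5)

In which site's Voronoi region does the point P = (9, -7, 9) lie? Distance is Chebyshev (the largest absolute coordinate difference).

P3

d(P,P1) = max(6, 4, 4) = 6
d(P,P2) = max(1, 4, 9) = 9
d(P,P3) = max(4, 2, 3) = 4
d(P,P4) = max(7, 4, 3) = 7
d(P,P5) = max(11, 0, 6) = 11
d(P,P6) = max(0, 8, 7) = 8
d(P,P7) = max(1, 1, 17) = 17
d(P,P8) = max(6, 9, 9) = 9
d(P,P9) = max(9, 15, 3) = 15
d(P, P10) = max(18, 12, 13) = 18
d(P, P11) = max(11, 1, 10) = 11
d(P, P12) = max(18, 14, 14) = 18
Minimum is at P3.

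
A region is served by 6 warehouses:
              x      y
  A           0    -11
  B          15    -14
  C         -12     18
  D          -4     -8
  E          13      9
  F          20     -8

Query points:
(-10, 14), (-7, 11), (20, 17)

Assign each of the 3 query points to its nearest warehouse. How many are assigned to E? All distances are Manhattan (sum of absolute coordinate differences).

(-10, 14) — d to each: A:35, B:53, C:6, D:28, E:28, F:52 → nearest is C
(-7, 11) — d to each: A:29, B:47, C:12, D:22, E:22, F:46 → nearest is C
(20, 17) — d to each: A:48, B:36, C:33, D:49, E:15, F:25 → nearest is E
1 of the 3 points has E as nearest.

1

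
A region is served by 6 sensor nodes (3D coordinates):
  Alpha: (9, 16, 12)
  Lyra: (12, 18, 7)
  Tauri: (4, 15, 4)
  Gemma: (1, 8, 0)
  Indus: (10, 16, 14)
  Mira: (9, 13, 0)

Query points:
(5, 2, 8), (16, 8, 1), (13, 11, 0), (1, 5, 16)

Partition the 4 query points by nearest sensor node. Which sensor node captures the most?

(5, 2, 8) — d² to each: Alpha:228, Lyra:306, Tauri:186, Gemma:116, Indus:257, Mira:201 → nearest is Gemma
(16, 8, 1) — d² to each: Alpha:234, Lyra:152, Tauri:202, Gemma:226, Indus:269, Mira:75 → nearest is Mira
(13, 11, 0) — d² to each: Alpha:185, Lyra:99, Tauri:113, Gemma:153, Indus:230, Mira:20 → nearest is Mira
(1, 5, 16) — d² to each: Alpha:201, Lyra:371, Tauri:253, Gemma:265, Indus:206, Mira:384 → nearest is Alpha
Tally — Alpha:1, Gemma:1, Mira:2. Mira captures the most (2).

Mira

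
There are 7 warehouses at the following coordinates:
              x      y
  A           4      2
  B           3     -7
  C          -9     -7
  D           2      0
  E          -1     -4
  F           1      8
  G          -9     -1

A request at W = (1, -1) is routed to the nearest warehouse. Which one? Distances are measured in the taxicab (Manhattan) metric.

D

d(W,A) = 3 + 3 = 6
d(W,B) = 2 + 6 = 8
d(W,C) = 10 + 6 = 16
d(W,D) = 1 + 1 = 2
d(W,E) = 2 + 3 = 5
d(W,F) = 0 + 9 = 9
d(W,G) = 10 + 0 = 10
D is nearest.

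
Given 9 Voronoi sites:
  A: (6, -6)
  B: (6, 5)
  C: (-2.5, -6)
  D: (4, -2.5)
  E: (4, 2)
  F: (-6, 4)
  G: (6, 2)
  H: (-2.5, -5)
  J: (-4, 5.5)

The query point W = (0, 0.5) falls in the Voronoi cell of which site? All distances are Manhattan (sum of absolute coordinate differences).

E

d(W,A) = |0−6| + |0.5−(-6)| = 6 + 6.5 = 12.5
d(W,B) = |0−6| + |0.5−5| = 6 + 4.5 = 10.5
d(W,C) = |0−(-2.5)| + |0.5−(-6)| = 2.5 + 6.5 = 9
d(W,D) = |0−4| + |0.5−(-2.5)| = 4 + 3 = 7
d(W,E) = |0−4| + |0.5−2| = 4 + 1.5 = 5.5
d(W,F) = |0−(-6)| + |0.5−4| = 6 + 3.5 = 9.5
d(W,G) = |0−6| + |0.5−2| = 6 + 1.5 = 7.5
d(W,H) = |0−(-2.5)| + |0.5−(-5)| = 2.5 + 5.5 = 8
d(W,J) = |0−(-4)| + |0.5−5.5| = 4 + 5 = 9
Minimum is at E.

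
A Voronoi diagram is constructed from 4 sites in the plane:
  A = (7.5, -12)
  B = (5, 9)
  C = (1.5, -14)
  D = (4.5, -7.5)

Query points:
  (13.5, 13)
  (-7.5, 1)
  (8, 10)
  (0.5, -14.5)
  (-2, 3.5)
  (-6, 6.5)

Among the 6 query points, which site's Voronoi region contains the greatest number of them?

B

(13.5, 13) — d² to each: A:661, B:88.25, C:873, D:501.25 → nearest is B
(-7.5, 1) — d² to each: A:394, B:220.25, C:306, D:216.25 → nearest is D
(8, 10) — d² to each: A:484.25, B:10, C:618.25, D:318.5 → nearest is B
(0.5, -14.5) — d² to each: A:55.25, B:572.5, C:1.25, D:65 → nearest is C
(-2, 3.5) — d² to each: A:330.5, B:79.25, C:318.5, D:163.25 → nearest is B
(-6, 6.5) — d² to each: A:524.5, B:127.25, C:476.5, D:306.25 → nearest is B
Tally — B:4, C:1, D:1. B captures the most (4).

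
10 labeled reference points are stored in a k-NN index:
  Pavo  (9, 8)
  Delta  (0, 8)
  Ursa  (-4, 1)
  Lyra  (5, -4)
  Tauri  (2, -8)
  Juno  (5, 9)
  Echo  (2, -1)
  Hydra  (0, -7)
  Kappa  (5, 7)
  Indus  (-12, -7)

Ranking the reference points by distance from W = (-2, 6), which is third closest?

Since √ is increasing, it suffices to compare squared distances:
d²(W, Pavo) = (-2−9)² + (6−8)² = 121 + 4 = 125
d²(W, Delta) = (-2−0)² + (6−8)² = 4 + 4 = 8
d²(W, Ursa) = (-2−(-4))² + (6−1)² = 4 + 25 = 29
d²(W, Lyra) = (-2−5)² + (6−(-4))² = 49 + 100 = 149
d²(W, Tauri) = (-2−2)² + (6−(-8))² = 16 + 196 = 212
d²(W, Juno) = (-2−5)² + (6−9)² = 49 + 9 = 58
d²(W, Echo) = (-2−2)² + (6−(-1))² = 16 + 49 = 65
d²(W, Hydra) = (-2−0)² + (6−(-7))² = 4 + 169 = 173
d²(W, Kappa) = (-2−5)² + (6−7)² = 49 + 1 = 50
d²(W, Indus) = (-2−(-12))² + (6−(-7))² = 100 + 169 = 269
Sorted ascending: Delta, Ursa, Kappa, Juno, … — the third-nearest is Kappa.

Kappa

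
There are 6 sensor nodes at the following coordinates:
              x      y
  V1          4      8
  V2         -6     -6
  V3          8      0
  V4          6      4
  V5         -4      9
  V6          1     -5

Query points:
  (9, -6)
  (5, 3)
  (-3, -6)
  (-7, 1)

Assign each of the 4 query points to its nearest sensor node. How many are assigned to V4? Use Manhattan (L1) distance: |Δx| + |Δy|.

(9, -6) — d to each: V1:19, V2:15, V3:7, V4:13, V5:28, V6:9 → nearest is V3
(5, 3) — d to each: V1:6, V2:20, V3:6, V4:2, V5:15, V6:12 → nearest is V4
(-3, -6) — d to each: V1:21, V2:3, V3:17, V4:19, V5:16, V6:5 → nearest is V2
(-7, 1) — d to each: V1:18, V2:8, V3:16, V4:16, V5:11, V6:14 → nearest is V2
1 of the 4 points has V4 as nearest.

1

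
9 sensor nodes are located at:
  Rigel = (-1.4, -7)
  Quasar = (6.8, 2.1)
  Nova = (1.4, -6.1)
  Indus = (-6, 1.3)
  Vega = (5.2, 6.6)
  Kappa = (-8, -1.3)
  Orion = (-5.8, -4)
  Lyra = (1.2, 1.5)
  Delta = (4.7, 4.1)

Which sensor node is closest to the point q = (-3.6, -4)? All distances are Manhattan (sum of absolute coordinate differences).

Orion

d(q, Rigel) = 2.2 + 3 = 5.2
d(q, Quasar) = 10.4 + 6.1 = 16.5
d(q, Nova) = 5 + 2.1 = 7.1
d(q, Indus) = 2.4 + 5.3 = 7.7
d(q, Vega) = 8.8 + 10.6 = 19.4
d(q, Kappa) = 4.4 + 2.7 = 7.1
d(q, Orion) = 2.2 + 0 = 2.2
d(q, Lyra) = 4.8 + 5.5 = 10.3
d(q, Delta) = 8.3 + 8.1 = 16.4
Orion is nearest.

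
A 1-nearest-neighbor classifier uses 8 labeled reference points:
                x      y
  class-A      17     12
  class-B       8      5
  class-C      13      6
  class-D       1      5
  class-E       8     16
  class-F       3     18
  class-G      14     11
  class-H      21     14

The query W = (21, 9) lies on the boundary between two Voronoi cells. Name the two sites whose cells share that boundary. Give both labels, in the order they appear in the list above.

class-A and class-H

Squared distances from W to each site:
d²(W, class-A) = (21−17)² + (9−12)² = 16 + 9 = 25
d²(W, class-B) = (21−8)² + (9−5)² = 169 + 16 = 185
d²(W, class-C) = (21−13)² + (9−6)² = 64 + 9 = 73
d²(W, class-D) = (21−1)² + (9−5)² = 400 + 16 = 416
d²(W, class-E) = (21−8)² + (9−16)² = 169 + 49 = 218
d²(W, class-F) = (21−3)² + (9−18)² = 324 + 81 = 405
d²(W, class-G) = (21−14)² + (9−11)² = 49 + 4 = 53
d²(W, class-H) = (21−21)² + (9−14)² = 0 + 25 = 25
W is equidistant from class-A and class-H (both at squared distance 25), and every other site is strictly farther — so W lies on the class-A–class-H Voronoi edge.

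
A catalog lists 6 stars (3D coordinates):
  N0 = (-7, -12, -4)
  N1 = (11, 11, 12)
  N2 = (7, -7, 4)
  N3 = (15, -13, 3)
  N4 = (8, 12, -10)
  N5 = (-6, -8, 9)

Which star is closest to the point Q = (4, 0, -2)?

Squared Euclidean distances:
|QN0|² = 121 + 144 + 4 = 269
|QN1|² = 49 + 121 + 196 = 366
|QN2|² = 9 + 49 + 36 = 94
|QN3|² = 121 + 169 + 25 = 315
|QN4|² = 16 + 144 + 64 = 224
|QN5|² = 100 + 64 + 121 = 285
Minimum is at N2.

N2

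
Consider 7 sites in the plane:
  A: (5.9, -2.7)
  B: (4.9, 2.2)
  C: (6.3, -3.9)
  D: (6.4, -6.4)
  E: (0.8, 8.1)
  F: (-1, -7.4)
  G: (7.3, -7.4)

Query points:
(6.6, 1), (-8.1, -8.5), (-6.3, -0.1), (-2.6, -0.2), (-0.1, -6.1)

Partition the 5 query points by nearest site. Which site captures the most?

(6.6, 1) — d² to each: A:14.18, B:4.33, C:24.1, D:54.8, E:84.05, F:128.32, G:71.05 → nearest is B
(-8.1, -8.5) — d² to each: A:229.64, B:283.49, C:228.52, D:214.66, E:354.77, F:51.62, G:238.37 → nearest is F
(-6.3, -0.1) — d² to each: A:155.6, B:130.73, C:173.2, D:200.98, E:117.65, F:81.38, G:238.25 → nearest is F
(-2.6, -0.2) — d² to each: A:78.5, B:62.01, C:92.9, D:119.44, E:80.45, F:54.4, G:149.85 → nearest is F
(-0.1, -6.1) — d² to each: A:47.56, B:93.89, C:45.8, D:42.34, E:202.45, F:2.5, G:56.45 → nearest is F
Tally — B:1, F:4. F captures the most (4).

F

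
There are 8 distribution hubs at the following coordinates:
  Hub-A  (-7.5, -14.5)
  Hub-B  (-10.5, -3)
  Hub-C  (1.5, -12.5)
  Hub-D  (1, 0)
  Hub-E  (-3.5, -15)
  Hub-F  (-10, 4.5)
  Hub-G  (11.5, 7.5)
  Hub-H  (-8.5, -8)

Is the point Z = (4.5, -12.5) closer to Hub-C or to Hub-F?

Hub-C

Compare squared distances:
d²(Z, Hub-C) = (4.5−1.5)² + (-12.5−(-12.5))² = 9 + 0 = 9
d²(Z, Hub-F) = (4.5−(-10))² + (-12.5−4.5)² = 210.25 + 289 = 499.25
9 < 499.25, so Hub-C is closer.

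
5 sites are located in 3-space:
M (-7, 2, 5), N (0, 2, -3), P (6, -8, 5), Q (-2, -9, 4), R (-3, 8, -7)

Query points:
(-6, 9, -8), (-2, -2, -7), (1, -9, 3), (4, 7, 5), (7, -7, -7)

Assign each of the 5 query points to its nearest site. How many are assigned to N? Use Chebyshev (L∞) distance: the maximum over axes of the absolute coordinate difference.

(-6, 9, -8) — d to each: M:13, N:7, P:17, Q:18, R:3 → nearest is R
(-2, -2, -7) — d to each: M:12, N:4, P:12, Q:11, R:10 → nearest is N
(1, -9, 3) — d to each: M:11, N:11, P:5, Q:3, R:17 → nearest is Q
(4, 7, 5) — d to each: M:11, N:8, P:15, Q:16, R:12 → nearest is N
(7, -7, -7) — d to each: M:14, N:9, P:12, Q:11, R:15 → nearest is N
3 of the 5 points have N as nearest.

3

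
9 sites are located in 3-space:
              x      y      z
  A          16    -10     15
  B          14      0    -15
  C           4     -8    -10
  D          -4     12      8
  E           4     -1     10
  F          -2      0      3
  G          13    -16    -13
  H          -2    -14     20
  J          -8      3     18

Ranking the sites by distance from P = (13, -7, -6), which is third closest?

B

Since √ is increasing, it suffices to compare squared distances:
|PA|² = (13−16)² + (-7−(-10))² + (-6−15)² = 9 + 9 + 441 = 459
|PB|² = (13−14)² + (-7−0)² + (-6−(-15))² = 1 + 49 + 81 = 131
|PC|² = (13−4)² + (-7−(-8))² + (-6−(-10))² = 81 + 1 + 16 = 98
|PD|² = (13−(-4))² + (-7−12)² + (-6−8)² = 289 + 361 + 196 = 846
|PE|² = (13−4)² + (-7−(-1))² + (-6−10)² = 81 + 36 + 256 = 373
|PF|² = (13−(-2))² + (-7−0)² + (-6−3)² = 225 + 49 + 81 = 355
|PG|² = (13−13)² + (-7−(-16))² + (-6−(-13))² = 0 + 81 + 49 = 130
|PH|² = (13−(-2))² + (-7−(-14))² + (-6−20)² = 225 + 49 + 676 = 950
|PJ|² = (13−(-8))² + (-7−3)² + (-6−18)² = 441 + 100 + 576 = 1117
Sorted ascending: C, G, B, F, … — the third-nearest is B.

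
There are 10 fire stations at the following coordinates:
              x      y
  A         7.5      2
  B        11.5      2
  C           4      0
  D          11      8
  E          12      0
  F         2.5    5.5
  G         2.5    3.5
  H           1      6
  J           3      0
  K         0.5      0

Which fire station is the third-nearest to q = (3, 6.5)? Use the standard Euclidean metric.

G

Since √ is increasing, it suffices to compare squared distances:
|qA|² = 20.25 + 20.25 = 40.5
|qB|² = 72.25 + 20.25 = 92.5
|qC|² = 1 + 42.25 = 43.25
|qD|² = 64 + 2.25 = 66.25
|qE|² = 81 + 42.25 = 123.25
|qF|² = 0.25 + 1 = 1.25
|qG|² = 0.25 + 9 = 9.25
|qH|² = 4 + 0.25 = 4.25
|qJ|² = 0 + 42.25 = 42.25
|qK|² = 6.25 + 42.25 = 48.5
Sorted ascending: F, H, G, A, … — the third-nearest is G.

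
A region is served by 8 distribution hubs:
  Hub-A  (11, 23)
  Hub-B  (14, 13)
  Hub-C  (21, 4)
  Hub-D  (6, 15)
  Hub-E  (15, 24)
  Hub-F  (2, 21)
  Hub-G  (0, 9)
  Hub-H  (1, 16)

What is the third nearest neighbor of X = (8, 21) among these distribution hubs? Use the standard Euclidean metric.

Hub-D

Compare squared distances (the ordering matches that of the actual distances):
d²(X, Hub-A) = (8−11)² + (21−23)² = 9 + 4 = 13
d²(X, Hub-B) = (8−14)² + (21−13)² = 36 + 64 = 100
d²(X, Hub-C) = (8−21)² + (21−4)² = 169 + 289 = 458
d²(X, Hub-D) = (8−6)² + (21−15)² = 4 + 36 = 40
d²(X, Hub-E) = (8−15)² + (21−24)² = 49 + 9 = 58
d²(X, Hub-F) = (8−2)² + (21−21)² = 36 + 0 = 36
d²(X, Hub-G) = (8−0)² + (21−9)² = 64 + 144 = 208
d²(X, Hub-H) = (8−1)² + (21−16)² = 49 + 25 = 74
Sorted ascending: Hub-A, Hub-F, Hub-D, Hub-E, … — the third-nearest is Hub-D.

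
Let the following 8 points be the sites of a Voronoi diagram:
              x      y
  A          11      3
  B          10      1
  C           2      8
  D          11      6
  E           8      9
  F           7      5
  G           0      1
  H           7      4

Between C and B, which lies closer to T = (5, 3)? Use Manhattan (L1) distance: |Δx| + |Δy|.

B

d(T,C) = |5−2| + |3−8| = 3 + 5 = 8
d(T,B) = |5−10| + |3−1| = 5 + 2 = 7
8 > 7, so B is closer.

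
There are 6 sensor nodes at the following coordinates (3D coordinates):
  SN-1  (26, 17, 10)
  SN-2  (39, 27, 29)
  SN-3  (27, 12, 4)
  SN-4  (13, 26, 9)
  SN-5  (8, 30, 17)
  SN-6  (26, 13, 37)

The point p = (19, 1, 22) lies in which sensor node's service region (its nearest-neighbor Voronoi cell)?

Since √ is increasing, it suffices to compare squared distances:
d²(p, SN-1) = (19−26)² + (1−17)² + (22−10)² = 49 + 256 + 144 = 449
d²(p, SN-2) = (19−39)² + (1−27)² + (22−29)² = 400 + 676 + 49 = 1125
d²(p, SN-3) = (19−27)² + (1−12)² + (22−4)² = 64 + 121 + 324 = 509
d²(p, SN-4) = (19−13)² + (1−26)² + (22−9)² = 36 + 625 + 169 = 830
d²(p, SN-5) = (19−8)² + (1−30)² + (22−17)² = 121 + 841 + 25 = 987
d²(p, SN-6) = (19−26)² + (1−13)² + (22−37)² = 49 + 144 + 225 = 418
SN-6 is nearest.

SN-6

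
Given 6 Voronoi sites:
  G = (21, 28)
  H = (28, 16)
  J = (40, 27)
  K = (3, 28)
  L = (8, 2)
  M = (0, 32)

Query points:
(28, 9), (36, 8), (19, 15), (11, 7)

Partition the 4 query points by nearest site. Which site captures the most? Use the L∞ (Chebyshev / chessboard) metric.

H

(28, 9) — d to each: G:19, H:7, J:18, K:25, L:20, M:28 → nearest is H
(36, 8) — d to each: G:20, H:8, J:19, K:33, L:28, M:36 → nearest is H
(19, 15) — d to each: G:13, H:9, J:21, K:16, L:13, M:19 → nearest is H
(11, 7) — d to each: G:21, H:17, J:29, K:21, L:5, M:25 → nearest is L
Tally — H:3, L:1. H captures the most (3).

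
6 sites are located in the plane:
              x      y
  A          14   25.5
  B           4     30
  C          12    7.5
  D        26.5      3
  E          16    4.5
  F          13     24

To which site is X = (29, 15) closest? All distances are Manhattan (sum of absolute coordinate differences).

D

d(X,A) = |29−14| + |15−25.5| = 15 + 10.5 = 25.5
d(X,B) = |29−4| + |15−30| = 25 + 15 = 40
d(X,C) = |29−12| + |15−7.5| = 17 + 7.5 = 24.5
d(X,D) = |29−26.5| + |15−3| = 2.5 + 12 = 14.5
d(X,E) = |29−16| + |15−4.5| = 13 + 10.5 = 23.5
d(X,F) = |29−13| + |15−24| = 16 + 9 = 25
D is nearest.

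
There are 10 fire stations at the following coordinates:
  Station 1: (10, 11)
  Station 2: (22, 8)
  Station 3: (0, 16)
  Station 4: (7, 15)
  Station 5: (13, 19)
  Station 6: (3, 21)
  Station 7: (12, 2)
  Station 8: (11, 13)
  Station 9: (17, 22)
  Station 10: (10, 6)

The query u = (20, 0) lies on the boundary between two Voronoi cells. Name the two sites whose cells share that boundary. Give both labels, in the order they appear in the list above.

Station 2 and Station 7

Squared distances from u to each site:
d²(u, Station 1) = (20−10)² + (0−11)² = 100 + 121 = 221
d²(u, Station 2) = (20−22)² + (0−8)² = 4 + 64 = 68
d²(u, Station 3) = (20−0)² + (0−16)² = 400 + 256 = 656
d²(u, Station 4) = (20−7)² + (0−15)² = 169 + 225 = 394
d²(u, Station 5) = (20−13)² + (0−19)² = 49 + 361 = 410
d²(u, Station 6) = (20−3)² + (0−21)² = 289 + 441 = 730
d²(u, Station 7) = (20−12)² + (0−2)² = 64 + 4 = 68
d²(u, Station 8) = (20−11)² + (0−13)² = 81 + 169 = 250
d²(u, Station 9) = (20−17)² + (0−22)² = 9 + 484 = 493
d²(u, Station 10) = (20−10)² + (0−6)² = 100 + 36 = 136
u is equidistant from Station 2 and Station 7 (both at squared distance 68), and every other site is strictly farther — so u lies on the Station 2–Station 7 Voronoi edge.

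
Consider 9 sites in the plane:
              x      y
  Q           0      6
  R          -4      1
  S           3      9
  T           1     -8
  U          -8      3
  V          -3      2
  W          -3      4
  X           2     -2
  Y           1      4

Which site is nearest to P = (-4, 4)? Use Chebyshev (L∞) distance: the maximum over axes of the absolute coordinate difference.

W

d(P,Q) = max(4, 2) = 4
d(P,R) = max(0, 3) = 3
d(P,S) = max(7, 5) = 7
d(P,T) = max(5, 12) = 12
d(P,U) = max(4, 1) = 4
d(P,V) = max(1, 2) = 2
d(P,W) = max(1, 0) = 1
d(P,X) = max(6, 6) = 6
d(P,Y) = max(5, 0) = 5
W is nearest.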